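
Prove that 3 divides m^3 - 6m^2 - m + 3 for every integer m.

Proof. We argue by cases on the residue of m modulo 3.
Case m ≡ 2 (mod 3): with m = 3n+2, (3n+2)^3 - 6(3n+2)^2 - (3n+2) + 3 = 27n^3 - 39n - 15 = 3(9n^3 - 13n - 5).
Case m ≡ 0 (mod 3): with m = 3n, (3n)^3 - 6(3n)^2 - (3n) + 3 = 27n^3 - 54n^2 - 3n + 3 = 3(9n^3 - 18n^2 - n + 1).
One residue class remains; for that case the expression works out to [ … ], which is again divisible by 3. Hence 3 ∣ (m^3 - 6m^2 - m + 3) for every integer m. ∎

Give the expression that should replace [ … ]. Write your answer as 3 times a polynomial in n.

3(9n^3 - 9n^2 - 10n - 1)

The residues treated are {2, 0}, so the missing case is m ≡ 1 (mod 3); write m = 3n+1.
Then (3n+1)^3 - 6(3n+1)^2 - (3n+1) + 3 = 27n^3 - 27n^2 - 30n - 3 = 3(9n^3 - 9n^2 - 10n - 1).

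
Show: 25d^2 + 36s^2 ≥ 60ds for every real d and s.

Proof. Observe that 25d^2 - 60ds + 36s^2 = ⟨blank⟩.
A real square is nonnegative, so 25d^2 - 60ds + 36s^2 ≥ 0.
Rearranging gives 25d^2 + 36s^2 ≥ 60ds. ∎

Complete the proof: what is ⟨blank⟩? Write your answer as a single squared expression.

(5d - 6s)^2

The leading and trailing coefficients are 5^2 and 6^2, and 60 = 2·5·6, so the trinomial is (5d - 6s)^2.
Hence 25d^2 - 60ds + 36s^2 ≥ 0.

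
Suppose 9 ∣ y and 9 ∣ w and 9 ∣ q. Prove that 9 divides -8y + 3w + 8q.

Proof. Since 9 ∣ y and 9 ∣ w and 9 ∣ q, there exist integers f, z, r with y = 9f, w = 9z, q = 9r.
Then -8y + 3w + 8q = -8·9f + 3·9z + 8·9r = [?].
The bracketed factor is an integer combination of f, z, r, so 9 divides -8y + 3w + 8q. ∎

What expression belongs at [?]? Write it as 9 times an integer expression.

Pull the common 9 out of every term: -8·9f + 3·9z + 8·9r = 9(-8f + 8r + 3z).
-8f + 8r + 3z is an integer, which exhibits the divisibility.

9(-8f + 8r + 3z)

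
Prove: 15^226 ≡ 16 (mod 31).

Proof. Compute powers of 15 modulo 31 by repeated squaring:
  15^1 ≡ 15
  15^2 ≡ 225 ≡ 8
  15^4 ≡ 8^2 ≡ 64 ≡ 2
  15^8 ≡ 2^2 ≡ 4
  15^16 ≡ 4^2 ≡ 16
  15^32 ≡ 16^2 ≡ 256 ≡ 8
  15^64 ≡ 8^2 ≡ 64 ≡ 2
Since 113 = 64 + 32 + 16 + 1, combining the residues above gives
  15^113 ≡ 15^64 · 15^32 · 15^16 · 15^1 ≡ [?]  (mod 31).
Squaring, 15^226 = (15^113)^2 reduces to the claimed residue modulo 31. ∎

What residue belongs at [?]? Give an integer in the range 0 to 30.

15^64 · 15^32 · 15^16 · 15^1 ≡ 2 · 8 · 16 · 15 = 3840.
3840 mod 31 = 27, so 15^113 ≡ 27 (mod 31).

27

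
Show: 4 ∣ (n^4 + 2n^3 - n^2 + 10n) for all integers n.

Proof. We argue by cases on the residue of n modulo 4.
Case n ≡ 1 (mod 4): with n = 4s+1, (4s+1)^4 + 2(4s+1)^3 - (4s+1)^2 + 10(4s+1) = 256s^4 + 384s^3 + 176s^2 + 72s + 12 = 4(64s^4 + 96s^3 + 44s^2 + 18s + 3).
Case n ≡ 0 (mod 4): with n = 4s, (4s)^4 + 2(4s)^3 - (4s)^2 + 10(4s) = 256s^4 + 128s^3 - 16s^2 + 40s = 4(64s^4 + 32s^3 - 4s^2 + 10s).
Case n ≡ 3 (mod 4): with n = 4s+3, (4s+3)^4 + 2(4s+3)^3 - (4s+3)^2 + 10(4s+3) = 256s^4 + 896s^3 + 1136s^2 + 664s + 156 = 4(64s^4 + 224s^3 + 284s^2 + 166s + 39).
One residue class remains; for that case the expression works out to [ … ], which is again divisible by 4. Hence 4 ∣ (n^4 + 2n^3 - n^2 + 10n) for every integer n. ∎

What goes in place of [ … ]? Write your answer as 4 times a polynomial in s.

Only n ≡ 2 (mod 4) is unaccounted for. Put n = 4s+2:
(4s+2)^4 + 2(4s+2)^3 - (4s+2)^2 + 10(4s+2) expands to 256s^4 + 640s^3 + 560s^2 + 248s + 48,
and factoring out 4 leaves 4(64s^4 + 160s^3 + 140s^2 + 62s + 12).

4(64s^4 + 160s^3 + 140s^2 + 62s + 12)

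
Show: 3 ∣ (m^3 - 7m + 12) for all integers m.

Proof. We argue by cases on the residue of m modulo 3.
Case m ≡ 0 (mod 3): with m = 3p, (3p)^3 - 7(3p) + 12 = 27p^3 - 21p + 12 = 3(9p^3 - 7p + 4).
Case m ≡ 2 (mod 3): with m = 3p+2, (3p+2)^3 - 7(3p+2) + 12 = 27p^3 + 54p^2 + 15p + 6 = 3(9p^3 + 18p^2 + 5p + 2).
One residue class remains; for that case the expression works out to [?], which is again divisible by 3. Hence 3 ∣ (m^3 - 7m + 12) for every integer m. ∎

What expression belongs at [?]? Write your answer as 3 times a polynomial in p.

The residues treated are {0, 2}, so the missing case is m ≡ 1 (mod 3); write m = 3p+1.
Then (3p+1)^3 - 7(3p+1) + 12 = 27p^3 + 27p^2 - 12p + 6 = 3(9p^3 + 9p^2 - 4p + 2).

3(9p^3 + 9p^2 - 4p + 2)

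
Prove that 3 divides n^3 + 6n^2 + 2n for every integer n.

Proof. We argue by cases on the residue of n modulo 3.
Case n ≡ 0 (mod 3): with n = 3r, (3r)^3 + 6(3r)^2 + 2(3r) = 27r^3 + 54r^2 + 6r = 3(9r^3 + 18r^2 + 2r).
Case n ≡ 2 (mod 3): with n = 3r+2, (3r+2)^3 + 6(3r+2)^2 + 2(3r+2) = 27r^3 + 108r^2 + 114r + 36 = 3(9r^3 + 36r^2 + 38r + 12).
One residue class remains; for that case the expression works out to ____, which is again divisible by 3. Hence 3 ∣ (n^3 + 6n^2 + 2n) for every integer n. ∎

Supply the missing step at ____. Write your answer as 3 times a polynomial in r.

The residues treated are {0, 2}, so the missing case is n ≡ 1 (mod 3); write n = 3r+1.
Then (3r+1)^3 + 6(3r+1)^2 + 2(3r+1) = 27r^3 + 81r^2 + 51r + 9 = 3(9r^3 + 27r^2 + 17r + 3).

3(9r^3 + 27r^2 + 17r + 3)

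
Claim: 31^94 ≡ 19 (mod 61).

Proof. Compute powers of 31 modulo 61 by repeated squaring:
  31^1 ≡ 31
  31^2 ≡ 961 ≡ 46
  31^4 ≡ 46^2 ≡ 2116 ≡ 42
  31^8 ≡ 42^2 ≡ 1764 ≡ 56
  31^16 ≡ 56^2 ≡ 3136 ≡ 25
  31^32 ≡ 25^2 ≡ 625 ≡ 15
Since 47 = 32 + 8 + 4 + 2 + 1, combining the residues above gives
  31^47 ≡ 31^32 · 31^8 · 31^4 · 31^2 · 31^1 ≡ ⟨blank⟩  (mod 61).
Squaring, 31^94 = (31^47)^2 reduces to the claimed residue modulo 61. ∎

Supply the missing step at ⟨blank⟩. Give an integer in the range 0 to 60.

Multiply the listed residues: 15 · 56 · 42 · 46 · 31 = 840 → 35280 → 1622880 → 50309280.
Reducing modulo 61: 50309280 = 824742·61 + 18, so 31^47 ≡ 18.

18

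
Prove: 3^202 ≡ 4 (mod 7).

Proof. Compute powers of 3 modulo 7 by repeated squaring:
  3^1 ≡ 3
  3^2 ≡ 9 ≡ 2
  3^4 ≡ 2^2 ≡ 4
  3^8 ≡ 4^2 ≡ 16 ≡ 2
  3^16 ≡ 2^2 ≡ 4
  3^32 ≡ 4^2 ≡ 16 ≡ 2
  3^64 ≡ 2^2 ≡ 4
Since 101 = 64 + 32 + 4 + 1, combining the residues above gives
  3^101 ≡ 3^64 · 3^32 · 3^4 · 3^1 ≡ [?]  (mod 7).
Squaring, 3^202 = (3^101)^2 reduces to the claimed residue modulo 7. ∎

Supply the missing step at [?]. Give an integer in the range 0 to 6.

5

Multiply the listed residues: 4 · 2 · 4 · 3 = 8 → 32 → 96.
Reducing modulo 7: 96 = 13·7 + 5, so 3^101 ≡ 5.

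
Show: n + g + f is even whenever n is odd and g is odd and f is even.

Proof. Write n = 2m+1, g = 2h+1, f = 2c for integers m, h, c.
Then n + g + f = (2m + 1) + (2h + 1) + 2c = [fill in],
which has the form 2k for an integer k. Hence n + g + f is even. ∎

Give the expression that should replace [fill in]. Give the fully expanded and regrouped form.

Expanding: (2m + 1) + (2h + 1) + 2c = 2c + 2h + 2m + 2.
Every term is even; pulling out the factor of 2 gives 2(c + h + m + 1).

2(c + h + m + 1)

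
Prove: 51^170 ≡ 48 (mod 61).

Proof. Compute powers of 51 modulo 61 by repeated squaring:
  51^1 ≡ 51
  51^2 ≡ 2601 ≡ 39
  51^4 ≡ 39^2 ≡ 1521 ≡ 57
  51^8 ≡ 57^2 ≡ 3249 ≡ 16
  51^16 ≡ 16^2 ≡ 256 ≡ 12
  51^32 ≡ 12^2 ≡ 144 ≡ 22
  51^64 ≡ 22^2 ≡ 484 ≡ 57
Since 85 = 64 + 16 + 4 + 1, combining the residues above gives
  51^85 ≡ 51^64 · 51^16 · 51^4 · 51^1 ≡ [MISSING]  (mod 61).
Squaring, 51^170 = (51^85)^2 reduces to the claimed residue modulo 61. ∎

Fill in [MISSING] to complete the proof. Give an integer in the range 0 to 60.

32

Multiply the listed residues: 57 · 12 · 57 · 51 = 684 → 38988 → 1988388.
Reducing modulo 61: 1988388 = 32596·61 + 32, so 51^85 ≡ 32.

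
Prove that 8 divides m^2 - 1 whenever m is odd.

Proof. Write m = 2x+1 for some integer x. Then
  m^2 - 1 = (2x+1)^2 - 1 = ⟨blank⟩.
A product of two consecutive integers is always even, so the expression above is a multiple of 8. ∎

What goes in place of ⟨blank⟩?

(2x+1)^2 - 1 = 4x^2 + 4x + 1 - 1 = 4x^2 + 4x = 4x(x+1).
Since x and x+1 are consecutive, x(x+1) is even, and 4·(even) is a multiple of 8.

4x(x + 1)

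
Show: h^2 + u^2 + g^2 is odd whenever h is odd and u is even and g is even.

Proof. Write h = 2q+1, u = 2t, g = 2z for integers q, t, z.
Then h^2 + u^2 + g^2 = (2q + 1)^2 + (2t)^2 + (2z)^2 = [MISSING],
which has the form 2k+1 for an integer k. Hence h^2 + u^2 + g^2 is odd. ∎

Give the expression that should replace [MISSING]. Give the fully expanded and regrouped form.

2(2q^2 + 2q + 2t^2 + 2z^2) + 1

(2q + 1)^2 + (2t)^2 + (2z)^2 = 4q^2 + 4q + 4t^2 + 4z^2 + 1
= 2(2q^2 + 2q + 2t^2 + 2z^2) + 1.
Since 2q^2 + 2q + 2t^2 + 2z^2 is an integer, the sum of squares is of the form 2k+1 for an integer k.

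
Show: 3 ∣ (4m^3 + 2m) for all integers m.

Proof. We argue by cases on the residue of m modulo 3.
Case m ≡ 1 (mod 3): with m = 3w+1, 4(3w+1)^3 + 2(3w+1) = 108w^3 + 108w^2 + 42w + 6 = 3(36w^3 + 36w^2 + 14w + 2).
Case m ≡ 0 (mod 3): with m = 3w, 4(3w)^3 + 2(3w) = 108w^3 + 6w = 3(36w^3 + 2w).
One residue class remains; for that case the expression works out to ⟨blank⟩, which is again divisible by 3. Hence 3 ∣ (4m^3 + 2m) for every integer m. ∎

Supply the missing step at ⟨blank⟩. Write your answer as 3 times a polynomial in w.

The residues treated are {1, 0}, so the missing case is m ≡ 2 (mod 3); write m = 3w+2.
Then 4(3w+2)^3 + 2(3w+2) = 108w^3 + 216w^2 + 150w + 36 = 3(36w^3 + 72w^2 + 50w + 12).

3(36w^3 + 72w^2 + 50w + 12)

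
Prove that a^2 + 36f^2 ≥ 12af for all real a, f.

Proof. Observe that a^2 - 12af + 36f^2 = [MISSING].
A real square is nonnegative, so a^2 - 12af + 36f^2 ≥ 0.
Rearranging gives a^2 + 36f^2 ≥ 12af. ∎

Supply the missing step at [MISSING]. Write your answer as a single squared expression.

(a - 6f)^2

The leading and trailing coefficients are 1^2 and 6^2, and 12 = 2·1·6, so the trinomial is (a - 6f)^2.
Hence a^2 - 12af + 36f^2 ≥ 0.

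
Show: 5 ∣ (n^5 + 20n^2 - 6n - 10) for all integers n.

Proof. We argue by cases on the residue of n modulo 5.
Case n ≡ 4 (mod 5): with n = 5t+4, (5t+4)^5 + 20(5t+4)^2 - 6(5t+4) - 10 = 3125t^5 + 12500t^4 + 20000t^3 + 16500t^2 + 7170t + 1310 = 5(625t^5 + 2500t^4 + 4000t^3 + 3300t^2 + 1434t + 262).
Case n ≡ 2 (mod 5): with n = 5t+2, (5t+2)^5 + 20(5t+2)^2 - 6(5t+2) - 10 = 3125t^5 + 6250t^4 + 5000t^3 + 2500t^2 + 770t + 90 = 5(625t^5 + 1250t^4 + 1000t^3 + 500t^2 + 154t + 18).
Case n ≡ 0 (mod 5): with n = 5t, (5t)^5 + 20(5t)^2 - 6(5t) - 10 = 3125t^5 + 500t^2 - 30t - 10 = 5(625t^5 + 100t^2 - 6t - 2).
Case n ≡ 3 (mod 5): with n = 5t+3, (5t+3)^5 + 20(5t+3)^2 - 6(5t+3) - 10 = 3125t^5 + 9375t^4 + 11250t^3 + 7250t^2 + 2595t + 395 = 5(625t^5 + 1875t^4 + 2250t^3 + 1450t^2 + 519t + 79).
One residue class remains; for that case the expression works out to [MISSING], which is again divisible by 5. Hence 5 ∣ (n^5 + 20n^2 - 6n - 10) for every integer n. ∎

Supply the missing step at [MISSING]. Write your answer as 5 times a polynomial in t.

5(625t^5 + 625t^4 + 250t^3 + 150t^2 + 39t + 1)

The residues treated are {4, 2, 0, 3}, so the missing case is n ≡ 1 (mod 5); write n = 5t+1.
Then (5t+1)^5 + 20(5t+1)^2 - 6(5t+1) - 10 = 3125t^5 + 3125t^4 + 1250t^3 + 750t^2 + 195t + 5 = 5(625t^5 + 625t^4 + 250t^3 + 150t^2 + 39t + 1).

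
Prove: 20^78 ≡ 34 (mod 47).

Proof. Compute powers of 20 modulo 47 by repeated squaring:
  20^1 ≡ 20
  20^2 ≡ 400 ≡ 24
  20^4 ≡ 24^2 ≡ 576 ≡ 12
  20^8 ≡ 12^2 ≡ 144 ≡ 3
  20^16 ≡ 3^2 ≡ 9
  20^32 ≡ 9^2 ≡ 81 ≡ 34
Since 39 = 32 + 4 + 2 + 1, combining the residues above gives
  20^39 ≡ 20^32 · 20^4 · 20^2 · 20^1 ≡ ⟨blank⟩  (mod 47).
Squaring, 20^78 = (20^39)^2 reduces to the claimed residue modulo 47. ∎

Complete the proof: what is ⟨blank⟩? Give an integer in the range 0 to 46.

38

Multiply the listed residues: 34 · 12 · 24 · 20 = 408 → 9792 → 195840.
Reducing modulo 47: 195840 = 4166·47 + 38, so 20^39 ≡ 38.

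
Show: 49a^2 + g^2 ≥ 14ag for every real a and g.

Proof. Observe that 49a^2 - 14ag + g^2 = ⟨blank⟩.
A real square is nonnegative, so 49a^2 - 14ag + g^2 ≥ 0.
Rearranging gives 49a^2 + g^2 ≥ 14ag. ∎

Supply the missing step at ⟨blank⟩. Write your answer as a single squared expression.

(7a - g)^2

The leading and trailing coefficients are 7^2 and 1^2, and 14 = 2·7·1, so the trinomial is (7a - g)^2.
Hence 49a^2 - 14ag + g^2 ≥ 0.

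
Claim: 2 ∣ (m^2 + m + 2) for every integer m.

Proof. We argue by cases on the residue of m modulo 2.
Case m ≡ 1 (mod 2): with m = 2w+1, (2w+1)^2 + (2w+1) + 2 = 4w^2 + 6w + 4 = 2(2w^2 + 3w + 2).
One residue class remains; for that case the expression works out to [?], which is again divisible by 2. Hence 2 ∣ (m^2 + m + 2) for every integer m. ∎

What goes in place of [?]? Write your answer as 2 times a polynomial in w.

The residues treated are {1}, so the missing case is m ≡ 0 (mod 2); write m = 2w.
Then (2w)^2 + (2w) + 2 = 4w^2 + 2w + 2 = 2(2w^2 + w + 1).

2(2w^2 + w + 1)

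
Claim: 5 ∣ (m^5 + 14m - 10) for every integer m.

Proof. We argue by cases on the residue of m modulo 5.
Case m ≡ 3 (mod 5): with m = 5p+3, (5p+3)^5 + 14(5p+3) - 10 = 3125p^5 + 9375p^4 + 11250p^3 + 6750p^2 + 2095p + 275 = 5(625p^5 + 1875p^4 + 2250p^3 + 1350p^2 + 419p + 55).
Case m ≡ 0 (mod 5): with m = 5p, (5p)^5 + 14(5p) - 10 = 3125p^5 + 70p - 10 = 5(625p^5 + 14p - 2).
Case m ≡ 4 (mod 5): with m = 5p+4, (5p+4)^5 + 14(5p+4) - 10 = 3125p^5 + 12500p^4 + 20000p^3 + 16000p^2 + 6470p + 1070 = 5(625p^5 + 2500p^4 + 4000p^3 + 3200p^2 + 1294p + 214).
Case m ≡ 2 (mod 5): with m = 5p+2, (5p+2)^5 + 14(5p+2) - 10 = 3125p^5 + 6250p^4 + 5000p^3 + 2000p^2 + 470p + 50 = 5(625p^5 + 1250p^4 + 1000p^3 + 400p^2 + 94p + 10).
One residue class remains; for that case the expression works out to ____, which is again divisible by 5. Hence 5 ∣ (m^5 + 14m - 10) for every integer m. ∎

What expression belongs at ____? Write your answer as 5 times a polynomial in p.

Only m ≡ 1 (mod 5) is unaccounted for. Put m = 5p+1:
(5p+1)^5 + 14(5p+1) - 10 expands to 3125p^5 + 3125p^4 + 1250p^3 + 250p^2 + 95p + 5,
and factoring out 5 leaves 5(625p^5 + 625p^4 + 250p^3 + 50p^2 + 19p + 1).

5(625p^5 + 625p^4 + 250p^3 + 50p^2 + 19p + 1)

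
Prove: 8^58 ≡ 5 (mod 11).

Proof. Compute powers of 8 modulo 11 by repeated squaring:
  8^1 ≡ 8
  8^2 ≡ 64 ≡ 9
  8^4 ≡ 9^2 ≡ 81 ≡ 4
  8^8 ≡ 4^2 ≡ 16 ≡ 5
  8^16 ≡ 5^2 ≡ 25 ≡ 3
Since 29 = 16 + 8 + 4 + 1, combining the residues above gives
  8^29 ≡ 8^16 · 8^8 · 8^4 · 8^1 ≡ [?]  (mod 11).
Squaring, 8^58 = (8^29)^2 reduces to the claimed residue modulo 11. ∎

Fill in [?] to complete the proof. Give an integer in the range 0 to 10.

Multiply the listed residues: 3 · 5 · 4 · 8 = 15 → 60 → 480.
Reducing modulo 11: 480 = 43·11 + 7, so 8^29 ≡ 7.

7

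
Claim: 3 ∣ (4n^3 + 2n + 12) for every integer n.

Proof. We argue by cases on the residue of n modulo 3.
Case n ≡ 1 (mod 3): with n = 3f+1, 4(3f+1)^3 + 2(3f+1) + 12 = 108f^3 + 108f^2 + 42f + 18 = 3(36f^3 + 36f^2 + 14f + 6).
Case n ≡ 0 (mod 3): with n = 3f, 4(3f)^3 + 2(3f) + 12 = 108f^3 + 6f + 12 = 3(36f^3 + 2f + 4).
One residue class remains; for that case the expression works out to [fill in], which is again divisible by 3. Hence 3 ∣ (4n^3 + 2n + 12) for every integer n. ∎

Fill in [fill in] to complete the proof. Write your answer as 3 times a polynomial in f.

3(36f^3 + 72f^2 + 50f + 16)

Only n ≡ 2 (mod 3) is unaccounted for. Put n = 3f+2:
4(3f+2)^3 + 2(3f+2) + 12 expands to 108f^3 + 216f^2 + 150f + 48,
and factoring out 3 leaves 3(36f^3 + 72f^2 + 50f + 16).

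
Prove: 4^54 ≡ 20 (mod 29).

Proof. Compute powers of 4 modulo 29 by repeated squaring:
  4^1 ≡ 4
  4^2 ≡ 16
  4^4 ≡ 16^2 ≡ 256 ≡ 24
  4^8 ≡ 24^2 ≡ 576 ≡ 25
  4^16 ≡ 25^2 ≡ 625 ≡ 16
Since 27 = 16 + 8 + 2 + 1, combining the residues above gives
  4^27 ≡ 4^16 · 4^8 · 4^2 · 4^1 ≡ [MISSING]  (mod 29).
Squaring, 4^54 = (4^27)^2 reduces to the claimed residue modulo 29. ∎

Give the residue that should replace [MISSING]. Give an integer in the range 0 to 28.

22

Multiply the listed residues: 16 · 25 · 16 · 4 = 400 → 6400 → 25600.
Reducing modulo 29: 25600 = 882·29 + 22, so 4^27 ≡ 22.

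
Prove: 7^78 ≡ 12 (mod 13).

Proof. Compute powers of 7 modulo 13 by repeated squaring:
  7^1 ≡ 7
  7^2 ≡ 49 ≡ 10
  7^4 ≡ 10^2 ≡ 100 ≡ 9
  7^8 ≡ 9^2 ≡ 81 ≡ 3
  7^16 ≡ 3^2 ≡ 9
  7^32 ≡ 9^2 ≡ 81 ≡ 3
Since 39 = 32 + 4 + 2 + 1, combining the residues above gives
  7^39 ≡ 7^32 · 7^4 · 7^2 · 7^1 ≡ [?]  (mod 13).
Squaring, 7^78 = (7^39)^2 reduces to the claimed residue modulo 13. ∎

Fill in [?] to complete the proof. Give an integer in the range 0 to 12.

5

7^32 · 7^4 · 7^2 · 7^1 ≡ 3 · 9 · 10 · 7 = 1890.
1890 mod 13 = 5, so 7^39 ≡ 5 (mod 13).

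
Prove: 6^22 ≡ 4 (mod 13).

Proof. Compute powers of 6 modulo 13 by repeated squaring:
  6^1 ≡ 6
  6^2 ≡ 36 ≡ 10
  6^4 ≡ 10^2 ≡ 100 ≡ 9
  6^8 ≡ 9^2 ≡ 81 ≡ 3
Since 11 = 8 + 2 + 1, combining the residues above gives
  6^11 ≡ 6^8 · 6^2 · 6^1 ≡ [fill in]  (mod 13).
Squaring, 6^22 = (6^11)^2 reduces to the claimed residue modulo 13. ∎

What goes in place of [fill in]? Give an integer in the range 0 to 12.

Multiply the listed residues: 3 · 10 · 6 = 30 → 180.
Reducing modulo 13: 180 = 13·13 + 11, so 6^11 ≡ 11.

11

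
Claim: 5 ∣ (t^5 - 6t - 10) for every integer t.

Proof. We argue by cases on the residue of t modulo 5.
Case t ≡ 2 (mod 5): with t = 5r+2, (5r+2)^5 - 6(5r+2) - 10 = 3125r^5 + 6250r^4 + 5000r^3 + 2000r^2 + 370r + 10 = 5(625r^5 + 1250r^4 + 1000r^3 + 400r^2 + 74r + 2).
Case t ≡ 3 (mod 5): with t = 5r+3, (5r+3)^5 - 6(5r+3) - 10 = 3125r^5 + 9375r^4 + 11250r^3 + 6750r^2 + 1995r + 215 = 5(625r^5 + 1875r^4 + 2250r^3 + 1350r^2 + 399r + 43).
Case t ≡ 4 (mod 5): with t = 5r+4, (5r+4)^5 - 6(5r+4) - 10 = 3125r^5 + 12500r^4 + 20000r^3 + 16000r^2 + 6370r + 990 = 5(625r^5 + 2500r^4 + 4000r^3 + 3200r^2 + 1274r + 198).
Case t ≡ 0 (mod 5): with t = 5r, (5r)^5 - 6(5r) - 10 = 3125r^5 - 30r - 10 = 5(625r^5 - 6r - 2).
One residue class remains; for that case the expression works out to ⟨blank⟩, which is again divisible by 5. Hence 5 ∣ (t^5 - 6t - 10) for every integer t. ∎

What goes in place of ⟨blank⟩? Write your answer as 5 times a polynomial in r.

5(625r^5 + 625r^4 + 250r^3 + 50r^2 - r - 3)

Only t ≡ 1 (mod 5) is unaccounted for. Put t = 5r+1:
(5r+1)^5 - 6(5r+1) - 10 expands to 3125r^5 + 3125r^4 + 1250r^3 + 250r^2 - 5r - 15,
and factoring out 5 leaves 5(625r^5 + 625r^4 + 250r^3 + 50r^2 - r - 3).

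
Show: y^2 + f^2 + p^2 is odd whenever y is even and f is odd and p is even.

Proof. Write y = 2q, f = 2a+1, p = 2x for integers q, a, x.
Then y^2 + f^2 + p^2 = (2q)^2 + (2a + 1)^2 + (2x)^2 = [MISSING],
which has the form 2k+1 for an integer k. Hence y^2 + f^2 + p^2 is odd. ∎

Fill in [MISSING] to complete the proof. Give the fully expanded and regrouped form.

2(2a^2 + 2a + 2q^2 + 2x^2) + 1

Expanding: (2q)^2 + (2a + 1)^2 + (2x)^2 = 4a^2 + 4a + 4q^2 + 4x^2 + 1.
Every term except the constant is even, so this is 2(2a^2 + 2a + 2q^2 + 2x^2) + 1,
and 2a^2 + 2a + 2q^2 + 2x^2 ∈ ℤ gives the required form.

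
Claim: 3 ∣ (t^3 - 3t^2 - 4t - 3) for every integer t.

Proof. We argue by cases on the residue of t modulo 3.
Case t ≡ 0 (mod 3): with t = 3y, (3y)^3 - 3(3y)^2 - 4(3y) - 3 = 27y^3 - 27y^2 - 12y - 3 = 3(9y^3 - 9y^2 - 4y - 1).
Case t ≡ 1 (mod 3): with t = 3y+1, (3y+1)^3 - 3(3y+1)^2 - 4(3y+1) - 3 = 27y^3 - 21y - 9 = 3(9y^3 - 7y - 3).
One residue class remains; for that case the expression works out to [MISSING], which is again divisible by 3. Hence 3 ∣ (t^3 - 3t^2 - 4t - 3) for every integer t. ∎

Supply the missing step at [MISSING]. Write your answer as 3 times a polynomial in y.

The residues treated are {0, 1}, so the missing case is t ≡ 2 (mod 3); write t = 3y+2.
Then (3y+2)^3 - 3(3y+2)^2 - 4(3y+2) - 3 = 27y^3 + 27y^2 - 12y - 15 = 3(9y^3 + 9y^2 - 4y - 5).

3(9y^3 + 9y^2 - 4y - 5)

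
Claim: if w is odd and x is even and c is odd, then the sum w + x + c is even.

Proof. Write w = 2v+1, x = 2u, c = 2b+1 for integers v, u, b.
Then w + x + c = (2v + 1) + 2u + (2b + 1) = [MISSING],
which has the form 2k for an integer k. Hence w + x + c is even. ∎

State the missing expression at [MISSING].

2(b + u + v + 1)

Expanding: (2v + 1) + 2u + (2b + 1) = 2b + 2u + 2v + 2.
Every term is even; pulling out the factor of 2 gives 2(b + u + v + 1).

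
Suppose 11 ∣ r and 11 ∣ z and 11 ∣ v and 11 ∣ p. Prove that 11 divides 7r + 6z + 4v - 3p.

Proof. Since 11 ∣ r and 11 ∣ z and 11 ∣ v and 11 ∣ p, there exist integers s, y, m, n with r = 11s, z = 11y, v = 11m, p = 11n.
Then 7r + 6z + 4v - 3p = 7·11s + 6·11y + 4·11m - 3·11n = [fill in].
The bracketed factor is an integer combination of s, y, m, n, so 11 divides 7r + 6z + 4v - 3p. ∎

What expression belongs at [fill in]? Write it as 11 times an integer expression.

Pull the common 11 out of every term: 7·11s + 6·11y + 4·11m - 3·11n = 11(4m - 3n + 7s + 6y).
4m - 3n + 7s + 6y is an integer, which exhibits the divisibility.

11(4m - 3n + 7s + 6y)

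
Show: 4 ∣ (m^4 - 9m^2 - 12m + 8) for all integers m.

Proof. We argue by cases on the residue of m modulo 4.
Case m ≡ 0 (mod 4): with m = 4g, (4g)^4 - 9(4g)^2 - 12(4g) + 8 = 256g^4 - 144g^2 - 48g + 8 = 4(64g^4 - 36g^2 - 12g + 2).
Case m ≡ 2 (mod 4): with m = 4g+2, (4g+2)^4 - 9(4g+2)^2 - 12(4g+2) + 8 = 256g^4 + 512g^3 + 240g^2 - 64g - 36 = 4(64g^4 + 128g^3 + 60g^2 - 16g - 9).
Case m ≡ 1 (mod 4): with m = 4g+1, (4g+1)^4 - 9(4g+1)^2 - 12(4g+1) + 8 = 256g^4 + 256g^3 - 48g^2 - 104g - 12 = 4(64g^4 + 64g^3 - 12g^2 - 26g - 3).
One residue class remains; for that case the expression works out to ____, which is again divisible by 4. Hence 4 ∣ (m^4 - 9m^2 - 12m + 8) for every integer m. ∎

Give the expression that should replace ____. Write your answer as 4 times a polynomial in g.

The residues treated are {0, 2, 1}, so the missing case is m ≡ 3 (mod 4); write m = 4g+3.
Then (4g+3)^4 - 9(4g+3)^2 - 12(4g+3) + 8 = 256g^4 + 768g^3 + 720g^2 + 168g - 28 = 4(64g^4 + 192g^3 + 180g^2 + 42g - 7).

4(64g^4 + 192g^3 + 180g^2 + 42g - 7)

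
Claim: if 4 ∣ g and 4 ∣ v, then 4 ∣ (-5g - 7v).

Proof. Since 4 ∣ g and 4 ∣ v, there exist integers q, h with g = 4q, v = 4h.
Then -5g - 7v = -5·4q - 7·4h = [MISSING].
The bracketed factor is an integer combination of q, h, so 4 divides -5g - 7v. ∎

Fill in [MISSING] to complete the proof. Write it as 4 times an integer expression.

4(-7h - 5q)

Each term has a factor of 4: -5·4q - 7·4h = 4·(-7h - 5q).
Since -7h - 5q is an integer, 4 ∣ (-5g - 7v).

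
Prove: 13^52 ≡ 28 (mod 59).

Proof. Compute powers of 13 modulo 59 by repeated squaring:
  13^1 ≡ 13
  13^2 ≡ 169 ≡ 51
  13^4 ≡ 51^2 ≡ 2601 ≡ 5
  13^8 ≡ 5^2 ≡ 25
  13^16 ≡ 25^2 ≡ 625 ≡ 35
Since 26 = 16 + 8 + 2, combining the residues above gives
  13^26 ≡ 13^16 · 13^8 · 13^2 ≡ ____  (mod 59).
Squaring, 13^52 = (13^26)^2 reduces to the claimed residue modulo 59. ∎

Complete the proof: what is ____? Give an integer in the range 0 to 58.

21

13^16 · 13^8 · 13^2 ≡ 35 · 25 · 51 = 44625.
44625 mod 59 = 21, so 13^26 ≡ 21 (mod 59).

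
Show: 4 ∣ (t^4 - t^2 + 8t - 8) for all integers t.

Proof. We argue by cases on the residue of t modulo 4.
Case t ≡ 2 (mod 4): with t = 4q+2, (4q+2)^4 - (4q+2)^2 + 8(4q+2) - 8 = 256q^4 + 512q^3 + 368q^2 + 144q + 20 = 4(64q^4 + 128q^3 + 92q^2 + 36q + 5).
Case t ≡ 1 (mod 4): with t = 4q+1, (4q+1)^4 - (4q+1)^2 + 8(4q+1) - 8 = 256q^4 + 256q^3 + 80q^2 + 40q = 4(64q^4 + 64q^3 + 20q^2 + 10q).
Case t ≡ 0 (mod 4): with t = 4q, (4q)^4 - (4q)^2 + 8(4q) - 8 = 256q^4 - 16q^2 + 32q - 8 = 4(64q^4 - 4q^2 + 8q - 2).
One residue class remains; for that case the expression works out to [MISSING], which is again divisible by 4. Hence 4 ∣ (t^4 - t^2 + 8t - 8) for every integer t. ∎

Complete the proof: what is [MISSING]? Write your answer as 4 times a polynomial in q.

Only t ≡ 3 (mod 4) is unaccounted for. Put t = 4q+3:
(4q+3)^4 - (4q+3)^2 + 8(4q+3) - 8 expands to 256q^4 + 768q^3 + 848q^2 + 440q + 88,
and factoring out 4 leaves 4(64q^4 + 192q^3 + 212q^2 + 110q + 22).

4(64q^4 + 192q^3 + 212q^2 + 110q + 22)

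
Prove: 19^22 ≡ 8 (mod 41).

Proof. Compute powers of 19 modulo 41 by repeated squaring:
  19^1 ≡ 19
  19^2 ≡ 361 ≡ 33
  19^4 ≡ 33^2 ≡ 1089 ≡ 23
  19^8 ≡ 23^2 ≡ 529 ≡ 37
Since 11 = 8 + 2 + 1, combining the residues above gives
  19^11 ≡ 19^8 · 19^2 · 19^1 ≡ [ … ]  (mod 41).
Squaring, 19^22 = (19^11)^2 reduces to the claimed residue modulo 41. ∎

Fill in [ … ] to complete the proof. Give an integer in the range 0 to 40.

19^8 · 19^2 · 19^1 ≡ 37 · 33 · 19 = 23199.
23199 mod 41 = 34, so 19^11 ≡ 34 (mod 41).

34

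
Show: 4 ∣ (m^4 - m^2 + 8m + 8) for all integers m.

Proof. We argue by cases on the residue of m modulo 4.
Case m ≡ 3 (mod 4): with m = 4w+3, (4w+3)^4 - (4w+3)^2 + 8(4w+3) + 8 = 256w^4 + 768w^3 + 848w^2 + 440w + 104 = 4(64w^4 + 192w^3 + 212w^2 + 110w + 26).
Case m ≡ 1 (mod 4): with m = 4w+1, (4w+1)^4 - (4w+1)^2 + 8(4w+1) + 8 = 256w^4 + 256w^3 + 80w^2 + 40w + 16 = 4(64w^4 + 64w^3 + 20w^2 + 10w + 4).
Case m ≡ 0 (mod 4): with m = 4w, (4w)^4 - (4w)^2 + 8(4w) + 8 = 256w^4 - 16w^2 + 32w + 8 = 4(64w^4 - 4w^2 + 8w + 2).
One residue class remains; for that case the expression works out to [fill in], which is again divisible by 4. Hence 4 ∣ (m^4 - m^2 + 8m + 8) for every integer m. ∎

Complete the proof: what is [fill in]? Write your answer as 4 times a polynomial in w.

4(64w^4 + 128w^3 + 92w^2 + 36w + 9)

Only m ≡ 2 (mod 4) is unaccounted for. Put m = 4w+2:
(4w+2)^4 - (4w+2)^2 + 8(4w+2) + 8 expands to 256w^4 + 512w^3 + 368w^2 + 144w + 36,
and factoring out 4 leaves 4(64w^4 + 128w^3 + 92w^2 + 36w + 9).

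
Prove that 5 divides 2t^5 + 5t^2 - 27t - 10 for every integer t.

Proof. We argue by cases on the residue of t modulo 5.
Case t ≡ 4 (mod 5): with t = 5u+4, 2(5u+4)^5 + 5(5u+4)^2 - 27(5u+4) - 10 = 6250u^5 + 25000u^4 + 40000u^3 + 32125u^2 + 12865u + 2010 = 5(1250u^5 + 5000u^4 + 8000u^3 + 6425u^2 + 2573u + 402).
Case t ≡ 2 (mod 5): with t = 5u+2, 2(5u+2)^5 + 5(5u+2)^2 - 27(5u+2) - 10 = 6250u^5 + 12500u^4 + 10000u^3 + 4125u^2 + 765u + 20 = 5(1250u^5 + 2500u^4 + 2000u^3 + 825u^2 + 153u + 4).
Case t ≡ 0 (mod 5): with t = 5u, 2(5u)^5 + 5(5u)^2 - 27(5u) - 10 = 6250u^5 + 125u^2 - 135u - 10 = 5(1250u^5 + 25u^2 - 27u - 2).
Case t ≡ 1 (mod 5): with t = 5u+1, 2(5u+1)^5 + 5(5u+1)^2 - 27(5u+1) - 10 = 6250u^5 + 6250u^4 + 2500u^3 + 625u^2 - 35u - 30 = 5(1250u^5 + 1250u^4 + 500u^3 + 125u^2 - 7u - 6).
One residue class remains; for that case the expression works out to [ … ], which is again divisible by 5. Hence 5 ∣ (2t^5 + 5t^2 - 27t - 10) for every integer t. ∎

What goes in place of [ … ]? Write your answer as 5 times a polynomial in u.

5(1250u^5 + 3750u^4 + 4500u^3 + 2725u^2 + 813u + 88)

The residues treated are {4, 2, 0, 1}, so the missing case is t ≡ 3 (mod 5); write t = 5u+3.
Then 2(5u+3)^5 + 5(5u+3)^2 - 27(5u+3) - 10 = 6250u^5 + 18750u^4 + 22500u^3 + 13625u^2 + 4065u + 440 = 5(1250u^5 + 3750u^4 + 4500u^3 + 2725u^2 + 813u + 88).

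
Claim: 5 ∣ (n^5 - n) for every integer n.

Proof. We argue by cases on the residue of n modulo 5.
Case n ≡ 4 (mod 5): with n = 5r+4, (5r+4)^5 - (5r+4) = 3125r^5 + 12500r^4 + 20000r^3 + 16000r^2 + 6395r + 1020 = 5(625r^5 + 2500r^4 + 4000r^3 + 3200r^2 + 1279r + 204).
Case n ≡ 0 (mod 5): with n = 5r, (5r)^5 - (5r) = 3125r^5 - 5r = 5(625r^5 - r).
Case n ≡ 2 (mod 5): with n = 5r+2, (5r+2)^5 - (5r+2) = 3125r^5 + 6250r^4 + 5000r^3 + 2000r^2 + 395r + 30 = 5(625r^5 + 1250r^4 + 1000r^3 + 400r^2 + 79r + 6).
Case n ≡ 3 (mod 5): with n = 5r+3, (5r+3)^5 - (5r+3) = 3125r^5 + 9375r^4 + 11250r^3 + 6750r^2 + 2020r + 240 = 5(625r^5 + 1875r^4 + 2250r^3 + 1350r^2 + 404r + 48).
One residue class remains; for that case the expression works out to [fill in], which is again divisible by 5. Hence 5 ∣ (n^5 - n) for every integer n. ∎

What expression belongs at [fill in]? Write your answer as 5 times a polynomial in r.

Only n ≡ 1 (mod 5) is unaccounted for. Put n = 5r+1:
(5r+1)^5 - (5r+1) expands to 3125r^5 + 3125r^4 + 1250r^3 + 250r^2 + 20r,
and factoring out 5 leaves 5(625r^5 + 625r^4 + 250r^3 + 50r^2 + 4r).

5(625r^5 + 625r^4 + 250r^3 + 50r^2 + 4r)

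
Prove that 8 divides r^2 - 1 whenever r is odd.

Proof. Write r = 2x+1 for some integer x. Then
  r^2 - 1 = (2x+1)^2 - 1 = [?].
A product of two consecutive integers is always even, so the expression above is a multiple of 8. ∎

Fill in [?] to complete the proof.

4x(x + 1)

(2x+1)^2 - 1 = 4x^2 + 4x + 1 - 1 = 4x^2 + 4x = 4x(x+1).
Since x and x+1 are consecutive, x(x+1) is even, and 4·(even) is a multiple of 8.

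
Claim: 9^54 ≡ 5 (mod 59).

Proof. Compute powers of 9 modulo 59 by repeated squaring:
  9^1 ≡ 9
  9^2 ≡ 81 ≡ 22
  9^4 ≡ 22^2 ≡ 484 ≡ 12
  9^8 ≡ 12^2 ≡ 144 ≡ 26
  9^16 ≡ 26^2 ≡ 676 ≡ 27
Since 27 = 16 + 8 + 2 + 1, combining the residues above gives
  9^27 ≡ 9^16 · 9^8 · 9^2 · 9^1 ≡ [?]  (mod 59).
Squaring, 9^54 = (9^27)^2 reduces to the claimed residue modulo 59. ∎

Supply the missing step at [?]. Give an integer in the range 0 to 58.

51

Multiply the listed residues: 27 · 26 · 22 · 9 = 702 → 15444 → 138996.
Reducing modulo 59: 138996 = 2355·59 + 51, so 9^27 ≡ 51.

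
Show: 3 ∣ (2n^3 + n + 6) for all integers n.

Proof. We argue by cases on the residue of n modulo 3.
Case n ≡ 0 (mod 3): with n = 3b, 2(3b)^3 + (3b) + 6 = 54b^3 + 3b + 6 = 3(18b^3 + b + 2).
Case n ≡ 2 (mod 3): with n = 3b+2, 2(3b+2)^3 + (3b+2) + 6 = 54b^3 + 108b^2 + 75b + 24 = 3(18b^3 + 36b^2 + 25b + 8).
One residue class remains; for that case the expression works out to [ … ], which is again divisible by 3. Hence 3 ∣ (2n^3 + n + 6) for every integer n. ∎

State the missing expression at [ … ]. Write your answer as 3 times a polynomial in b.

The residues treated are {0, 2}, so the missing case is n ≡ 1 (mod 3); write n = 3b+1.
Then 2(3b+1)^3 + (3b+1) + 6 = 54b^3 + 54b^2 + 21b + 9 = 3(18b^3 + 18b^2 + 7b + 3).

3(18b^3 + 18b^2 + 7b + 3)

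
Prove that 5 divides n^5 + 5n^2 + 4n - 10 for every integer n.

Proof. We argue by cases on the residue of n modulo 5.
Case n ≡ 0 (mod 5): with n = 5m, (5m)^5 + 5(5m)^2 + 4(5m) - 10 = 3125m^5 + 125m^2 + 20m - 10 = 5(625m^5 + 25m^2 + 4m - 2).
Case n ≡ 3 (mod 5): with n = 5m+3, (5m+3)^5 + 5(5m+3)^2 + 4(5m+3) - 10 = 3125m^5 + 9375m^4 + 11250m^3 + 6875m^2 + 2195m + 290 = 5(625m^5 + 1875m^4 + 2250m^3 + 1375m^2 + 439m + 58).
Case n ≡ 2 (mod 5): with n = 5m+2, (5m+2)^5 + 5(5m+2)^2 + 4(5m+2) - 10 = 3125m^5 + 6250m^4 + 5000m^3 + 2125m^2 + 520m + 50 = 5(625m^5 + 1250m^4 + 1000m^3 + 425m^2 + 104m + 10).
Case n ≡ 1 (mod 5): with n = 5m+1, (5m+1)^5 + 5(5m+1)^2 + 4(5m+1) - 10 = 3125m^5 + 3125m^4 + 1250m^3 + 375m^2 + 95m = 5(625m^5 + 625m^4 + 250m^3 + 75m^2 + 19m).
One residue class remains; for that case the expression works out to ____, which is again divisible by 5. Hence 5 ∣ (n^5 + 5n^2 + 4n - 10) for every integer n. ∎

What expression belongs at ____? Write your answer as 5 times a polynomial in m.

5(625m^5 + 2500m^4 + 4000m^3 + 3225m^2 + 1324m + 222)

Only n ≡ 4 (mod 5) is unaccounted for. Put n = 5m+4:
(5m+4)^5 + 5(5m+4)^2 + 4(5m+4) - 10 expands to 3125m^5 + 12500m^4 + 20000m^3 + 16125m^2 + 6620m + 1110,
and factoring out 5 leaves 5(625m^5 + 2500m^4 + 4000m^3 + 3225m^2 + 1324m + 222).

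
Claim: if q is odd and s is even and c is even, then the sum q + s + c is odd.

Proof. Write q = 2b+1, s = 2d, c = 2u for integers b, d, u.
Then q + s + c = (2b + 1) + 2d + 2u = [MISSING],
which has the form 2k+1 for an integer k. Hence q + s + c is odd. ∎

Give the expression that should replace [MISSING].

Expanding: (2b + 1) + 2d + 2u = 2b + 2d + 2u + 1.
Every term except the constant is even, so this is 2(b + d + u) + 1,
and b + d + u ∈ ℤ gives the required form.

2(b + d + u) + 1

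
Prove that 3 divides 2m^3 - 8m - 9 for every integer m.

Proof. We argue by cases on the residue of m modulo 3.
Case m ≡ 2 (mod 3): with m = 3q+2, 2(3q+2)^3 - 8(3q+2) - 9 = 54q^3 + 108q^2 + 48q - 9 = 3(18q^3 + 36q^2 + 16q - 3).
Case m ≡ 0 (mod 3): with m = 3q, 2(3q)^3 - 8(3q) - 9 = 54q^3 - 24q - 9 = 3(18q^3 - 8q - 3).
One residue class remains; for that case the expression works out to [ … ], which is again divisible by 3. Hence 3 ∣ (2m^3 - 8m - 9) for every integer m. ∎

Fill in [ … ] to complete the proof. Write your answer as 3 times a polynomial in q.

The residues treated are {2, 0}, so the missing case is m ≡ 1 (mod 3); write m = 3q+1.
Then 2(3q+1)^3 - 8(3q+1) - 9 = 54q^3 + 54q^2 - 6q - 15 = 3(18q^3 + 18q^2 - 2q - 5).

3(18q^3 + 18q^2 - 2q - 5)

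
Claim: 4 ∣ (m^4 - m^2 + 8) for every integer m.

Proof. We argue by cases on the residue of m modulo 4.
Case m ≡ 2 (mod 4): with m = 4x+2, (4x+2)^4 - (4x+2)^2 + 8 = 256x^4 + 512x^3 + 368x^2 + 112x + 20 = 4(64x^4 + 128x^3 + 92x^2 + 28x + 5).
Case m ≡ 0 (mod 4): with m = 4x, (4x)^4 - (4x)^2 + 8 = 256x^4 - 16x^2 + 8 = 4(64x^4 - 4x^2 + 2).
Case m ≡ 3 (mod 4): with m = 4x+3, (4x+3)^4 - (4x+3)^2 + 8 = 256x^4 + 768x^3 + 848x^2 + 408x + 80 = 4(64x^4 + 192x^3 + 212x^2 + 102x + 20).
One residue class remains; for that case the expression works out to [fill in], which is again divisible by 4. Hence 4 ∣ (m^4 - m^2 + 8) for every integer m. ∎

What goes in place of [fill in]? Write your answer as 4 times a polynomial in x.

The residues treated are {2, 0, 3}, so the missing case is m ≡ 1 (mod 4); write m = 4x+1.
Then (4x+1)^4 - (4x+1)^2 + 8 = 256x^4 + 256x^3 + 80x^2 + 8x + 8 = 4(64x^4 + 64x^3 + 20x^2 + 2x + 2).

4(64x^4 + 64x^3 + 20x^2 + 2x + 2)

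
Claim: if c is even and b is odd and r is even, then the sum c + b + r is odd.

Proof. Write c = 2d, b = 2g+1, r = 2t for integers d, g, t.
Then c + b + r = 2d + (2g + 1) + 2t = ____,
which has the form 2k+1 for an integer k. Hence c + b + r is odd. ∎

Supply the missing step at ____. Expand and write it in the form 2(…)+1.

2(d + g + t) + 1

Expanding: 2d + (2g + 1) + 2t = 2d + 2g + 2t + 1.
Every term except the constant is even, so this is 2(d + g + t) + 1,
and d + g + t ∈ ℤ gives the required form.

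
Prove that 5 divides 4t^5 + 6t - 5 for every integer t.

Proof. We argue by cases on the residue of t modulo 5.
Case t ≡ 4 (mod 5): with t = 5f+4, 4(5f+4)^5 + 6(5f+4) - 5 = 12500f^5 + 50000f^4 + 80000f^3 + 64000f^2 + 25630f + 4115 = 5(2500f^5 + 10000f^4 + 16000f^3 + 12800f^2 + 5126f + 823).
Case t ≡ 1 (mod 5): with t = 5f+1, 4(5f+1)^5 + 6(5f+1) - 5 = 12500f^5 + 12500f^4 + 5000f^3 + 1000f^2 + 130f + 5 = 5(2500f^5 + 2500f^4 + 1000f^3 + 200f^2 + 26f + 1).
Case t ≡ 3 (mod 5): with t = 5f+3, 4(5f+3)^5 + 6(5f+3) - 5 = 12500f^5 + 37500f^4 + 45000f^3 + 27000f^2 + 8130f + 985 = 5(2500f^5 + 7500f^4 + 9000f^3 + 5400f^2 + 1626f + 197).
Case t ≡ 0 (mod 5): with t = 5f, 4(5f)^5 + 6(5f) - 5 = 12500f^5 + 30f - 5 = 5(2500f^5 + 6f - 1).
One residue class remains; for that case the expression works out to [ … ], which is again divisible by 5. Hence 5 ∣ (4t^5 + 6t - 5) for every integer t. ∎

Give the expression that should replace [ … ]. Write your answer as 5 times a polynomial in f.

5(2500f^5 + 5000f^4 + 4000f^3 + 1600f^2 + 326f + 27)

The residues treated are {4, 1, 3, 0}, so the missing case is t ≡ 2 (mod 5); write t = 5f+2.
Then 4(5f+2)^5 + 6(5f+2) - 5 = 12500f^5 + 25000f^4 + 20000f^3 + 8000f^2 + 1630f + 135 = 5(2500f^5 + 5000f^4 + 4000f^3 + 1600f^2 + 326f + 27).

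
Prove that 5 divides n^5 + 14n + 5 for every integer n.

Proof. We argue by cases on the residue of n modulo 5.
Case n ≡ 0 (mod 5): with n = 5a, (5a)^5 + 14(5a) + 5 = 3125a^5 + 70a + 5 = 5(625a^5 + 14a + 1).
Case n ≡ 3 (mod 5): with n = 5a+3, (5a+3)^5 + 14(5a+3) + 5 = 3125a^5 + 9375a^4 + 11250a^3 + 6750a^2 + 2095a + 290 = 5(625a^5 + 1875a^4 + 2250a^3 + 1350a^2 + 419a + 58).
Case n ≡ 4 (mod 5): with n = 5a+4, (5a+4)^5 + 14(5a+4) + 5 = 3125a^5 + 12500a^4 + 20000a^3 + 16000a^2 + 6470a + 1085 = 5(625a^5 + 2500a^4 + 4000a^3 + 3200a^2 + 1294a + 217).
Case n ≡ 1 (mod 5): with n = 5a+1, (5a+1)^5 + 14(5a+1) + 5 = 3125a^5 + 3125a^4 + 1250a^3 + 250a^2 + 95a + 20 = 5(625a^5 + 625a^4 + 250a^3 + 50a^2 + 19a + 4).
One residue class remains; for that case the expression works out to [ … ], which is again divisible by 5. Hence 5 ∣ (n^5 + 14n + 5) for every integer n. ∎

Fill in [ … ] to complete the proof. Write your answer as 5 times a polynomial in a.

5(625a^5 + 1250a^4 + 1000a^3 + 400a^2 + 94a + 13)

Only n ≡ 2 (mod 5) is unaccounted for. Put n = 5a+2:
(5a+2)^5 + 14(5a+2) + 5 expands to 3125a^5 + 6250a^4 + 5000a^3 + 2000a^2 + 470a + 65,
and factoring out 5 leaves 5(625a^5 + 1250a^4 + 1000a^3 + 400a^2 + 94a + 13).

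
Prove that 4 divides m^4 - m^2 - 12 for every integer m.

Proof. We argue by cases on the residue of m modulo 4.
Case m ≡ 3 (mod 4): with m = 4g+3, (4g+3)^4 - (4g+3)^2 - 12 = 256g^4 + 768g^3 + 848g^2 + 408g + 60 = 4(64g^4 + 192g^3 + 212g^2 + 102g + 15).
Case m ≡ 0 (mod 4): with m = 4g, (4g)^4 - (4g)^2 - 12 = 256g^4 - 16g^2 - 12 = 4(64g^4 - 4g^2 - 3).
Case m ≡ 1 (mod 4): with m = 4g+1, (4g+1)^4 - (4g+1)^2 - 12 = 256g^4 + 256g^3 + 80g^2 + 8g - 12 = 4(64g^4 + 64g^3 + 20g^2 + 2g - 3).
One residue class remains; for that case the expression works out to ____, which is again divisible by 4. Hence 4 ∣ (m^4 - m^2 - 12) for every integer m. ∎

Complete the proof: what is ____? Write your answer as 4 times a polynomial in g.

Only m ≡ 2 (mod 4) is unaccounted for. Put m = 4g+2:
(4g+2)^4 - (4g+2)^2 - 12 expands to 256g^4 + 512g^3 + 368g^2 + 112g,
and factoring out 4 leaves 4(64g^4 + 128g^3 + 92g^2 + 28g).

4(64g^4 + 128g^3 + 92g^2 + 28g)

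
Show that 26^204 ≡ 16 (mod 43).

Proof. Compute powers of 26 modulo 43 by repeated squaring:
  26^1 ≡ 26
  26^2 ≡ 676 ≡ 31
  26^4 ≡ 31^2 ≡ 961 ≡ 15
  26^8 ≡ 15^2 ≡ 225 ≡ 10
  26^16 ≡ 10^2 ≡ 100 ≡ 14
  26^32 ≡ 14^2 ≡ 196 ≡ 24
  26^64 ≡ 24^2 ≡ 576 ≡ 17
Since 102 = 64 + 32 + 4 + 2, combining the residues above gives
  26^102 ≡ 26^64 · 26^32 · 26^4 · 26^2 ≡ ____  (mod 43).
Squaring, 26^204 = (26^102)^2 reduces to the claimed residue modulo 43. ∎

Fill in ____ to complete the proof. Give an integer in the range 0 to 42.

4

Multiply the listed residues: 17 · 24 · 15 · 31 = 408 → 6120 → 189720.
Reducing modulo 43: 189720 = 4412·43 + 4, so 26^102 ≡ 4.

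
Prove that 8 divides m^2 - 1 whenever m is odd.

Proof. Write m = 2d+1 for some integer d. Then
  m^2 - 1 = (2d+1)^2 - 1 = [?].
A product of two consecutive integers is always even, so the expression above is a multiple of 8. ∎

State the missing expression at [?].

4d(d + 1)

(2d+1)^2 - 1 = 4d^2 + 4d + 1 - 1 = 4d^2 + 4d = 4d(d+1).
Since d and d+1 are consecutive, d(d+1) is even, and 4·(even) is a multiple of 8.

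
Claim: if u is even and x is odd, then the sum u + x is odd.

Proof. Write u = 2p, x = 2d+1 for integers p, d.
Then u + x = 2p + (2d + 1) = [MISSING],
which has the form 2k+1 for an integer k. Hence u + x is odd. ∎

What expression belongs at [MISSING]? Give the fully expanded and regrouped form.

2(d + p) + 1

2p + (2d + 1) = 2d + 2p + 1
= 2(d + p) + 1.
Since d + p is an integer, the sum is of the form 2k+1 for an integer k.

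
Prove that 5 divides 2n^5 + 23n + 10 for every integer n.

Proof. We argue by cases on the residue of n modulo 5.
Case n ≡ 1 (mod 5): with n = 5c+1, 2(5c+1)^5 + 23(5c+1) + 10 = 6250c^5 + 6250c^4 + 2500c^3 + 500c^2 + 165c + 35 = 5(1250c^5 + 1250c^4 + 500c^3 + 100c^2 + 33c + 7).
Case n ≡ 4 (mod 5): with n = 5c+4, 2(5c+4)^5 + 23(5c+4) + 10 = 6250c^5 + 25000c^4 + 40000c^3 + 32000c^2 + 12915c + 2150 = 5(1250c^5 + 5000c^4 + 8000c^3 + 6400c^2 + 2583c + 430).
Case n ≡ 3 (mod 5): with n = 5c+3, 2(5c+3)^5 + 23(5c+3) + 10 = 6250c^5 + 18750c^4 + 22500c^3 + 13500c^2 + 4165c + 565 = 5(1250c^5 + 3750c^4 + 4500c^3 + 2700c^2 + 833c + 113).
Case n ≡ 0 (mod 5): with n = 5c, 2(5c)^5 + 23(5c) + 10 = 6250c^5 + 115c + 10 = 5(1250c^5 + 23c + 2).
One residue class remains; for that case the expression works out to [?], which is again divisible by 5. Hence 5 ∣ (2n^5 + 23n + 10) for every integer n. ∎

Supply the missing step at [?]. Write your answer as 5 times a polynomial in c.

5(1250c^5 + 2500c^4 + 2000c^3 + 800c^2 + 183c + 24)

Only n ≡ 2 (mod 5) is unaccounted for. Put n = 5c+2:
2(5c+2)^5 + 23(5c+2) + 10 expands to 6250c^5 + 12500c^4 + 10000c^3 + 4000c^2 + 915c + 120,
and factoring out 5 leaves 5(1250c^5 + 2500c^4 + 2000c^3 + 800c^2 + 183c + 24).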